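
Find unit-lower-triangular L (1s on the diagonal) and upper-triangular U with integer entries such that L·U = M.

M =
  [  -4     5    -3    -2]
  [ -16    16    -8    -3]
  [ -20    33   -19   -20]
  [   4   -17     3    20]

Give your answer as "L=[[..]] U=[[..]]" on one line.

  row1 -= 4·row0 → [0,-4,4,5]
  row2 -= 5·row0 → [0,8,-4,-10]
  row3 -= -1·row0 → [0,-12,0,18]
  row2 -= -2·row1 → [0,0,4,0]
  row3 -= 3·row1 → [0,0,-12,3]
  row3 -= -3·row2 → [0,0,0,3]

L=[[1,0,0,0],[4,1,0,0],[5,-2,1,0],[-1,3,-3,1]] U=[[-4,5,-3,-2],[0,-4,4,5],[0,0,4,0],[0,0,0,3]]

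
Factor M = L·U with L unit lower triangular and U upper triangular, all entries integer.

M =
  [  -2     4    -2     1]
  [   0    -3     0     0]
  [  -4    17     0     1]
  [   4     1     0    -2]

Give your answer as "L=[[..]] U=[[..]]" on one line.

  row1 -= 0·row0 → [0,-3,0,0]
  row2 -= 2·row0 → [0,9,4,-1]
  row3 -= -2·row0 → [0,9,-4,0]
  row2 -= -3·row1 → [0,0,4,-1]
  row3 -= -3·row1 → [0,0,-4,0]
  row3 -= -1·row2 → [0,0,0,-1]

L=[[1,0,0,0],[0,1,0,0],[2,-3,1,0],[-2,-3,-1,1]] U=[[-2,4,-2,1],[0,-3,0,0],[0,0,4,-1],[0,0,0,-1]]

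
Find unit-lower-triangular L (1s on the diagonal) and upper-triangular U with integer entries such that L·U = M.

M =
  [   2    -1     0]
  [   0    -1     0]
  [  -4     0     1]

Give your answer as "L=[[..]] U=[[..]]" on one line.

L=[[1,0,0],[0,1,0],[-2,2,1]] U=[[2,-1,0],[0,-1,0],[0,0,1]]

  r1 -= 0·r0 → [0,-1,0]
  r2 -= -2·r0 → [0,-2,1]
  r2 -= 2·r1 → [0,0,1]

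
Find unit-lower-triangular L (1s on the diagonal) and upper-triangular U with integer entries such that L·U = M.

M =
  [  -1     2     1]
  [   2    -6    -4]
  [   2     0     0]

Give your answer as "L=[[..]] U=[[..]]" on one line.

  R1 -= -2·R0 → [0,-2,-2]
  R2 -= -2·R0 → [0,4,2]
  R2 -= -2·R1 → [0,0,-2]

L=[[1,0,0],[-2,1,0],[-2,-2,1]] U=[[-1,2,1],[0,-2,-2],[0,0,-2]]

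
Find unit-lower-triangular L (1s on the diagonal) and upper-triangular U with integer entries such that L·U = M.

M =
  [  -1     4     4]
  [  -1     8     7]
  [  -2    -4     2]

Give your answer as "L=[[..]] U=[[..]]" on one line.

L=[[1,0,0],[1,1,0],[2,-3,1]] U=[[-1,4,4],[0,4,3],[0,0,3]]

  r1 -= 1·r0 → [0,4,3]
  r2 -= 2·r0 → [0,-12,-6]
  r2 -= -3·r1 → [0,0,3]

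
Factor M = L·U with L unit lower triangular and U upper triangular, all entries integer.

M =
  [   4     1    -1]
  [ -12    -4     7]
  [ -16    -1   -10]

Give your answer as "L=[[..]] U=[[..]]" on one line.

  R1 -= -3·R0 → [0,-1,4]
  R2 -= -4·R0 → [0,3,-14]
  R2 -= -3·R1 → [0,0,-2]

L=[[1,0,0],[-3,1,0],[-4,-3,1]] U=[[4,1,-1],[0,-1,4],[0,0,-2]]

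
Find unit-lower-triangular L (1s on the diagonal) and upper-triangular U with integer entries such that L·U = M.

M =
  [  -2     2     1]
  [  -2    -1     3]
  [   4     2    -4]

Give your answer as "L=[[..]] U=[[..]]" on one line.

  row1 -= 1·row0 → [0,-3,2]
  row2 -= -2·row0 → [0,6,-2]
  row2 -= -2·row1 → [0,0,2]

L=[[1,0,0],[1,1,0],[-2,-2,1]] U=[[-2,2,1],[0,-3,2],[0,0,2]]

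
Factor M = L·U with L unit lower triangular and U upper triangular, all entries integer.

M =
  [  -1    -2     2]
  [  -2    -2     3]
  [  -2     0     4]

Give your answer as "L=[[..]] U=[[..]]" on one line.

L=[[1,0,0],[2,1,0],[2,2,1]] U=[[-1,-2,2],[0,2,-1],[0,0,2]]

  R1 -= 2·R0 → [0,2,-1]
  R2 -= 2·R0 → [0,4,0]
  R2 -= 2·R1 → [0,0,2]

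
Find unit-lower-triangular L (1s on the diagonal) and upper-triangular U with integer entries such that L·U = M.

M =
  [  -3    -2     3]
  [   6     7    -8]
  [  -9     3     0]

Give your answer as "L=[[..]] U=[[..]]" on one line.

L=[[1,0,0],[-2,1,0],[3,3,1]] U=[[-3,-2,3],[0,3,-2],[0,0,-3]]

  R1 -= -2·R0 → [0,3,-2]
  R2 -= 3·R0 → [0,9,-9]
  R2 -= 3·R1 → [0,0,-3]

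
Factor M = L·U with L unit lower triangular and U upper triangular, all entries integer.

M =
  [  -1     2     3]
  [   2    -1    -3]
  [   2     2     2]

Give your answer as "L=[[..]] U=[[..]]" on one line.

L=[[1,0,0],[-2,1,0],[-2,2,1]] U=[[-1,2,3],[0,3,3],[0,0,2]]

  row1 -= -2·row0 → [0,3,3]
  row2 -= -2·row0 → [0,6,8]
  row2 -= 2·row1 → [0,0,2]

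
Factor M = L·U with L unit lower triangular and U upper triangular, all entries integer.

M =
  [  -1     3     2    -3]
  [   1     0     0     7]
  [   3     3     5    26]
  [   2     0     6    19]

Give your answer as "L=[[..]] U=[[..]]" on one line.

  r1 -= -1·r0 → [0,3,2,4]
  r2 -= -3·r0 → [0,12,11,17]
  r3 -= -2·r0 → [0,6,10,13]
  r2 -= 4·r1 → [0,0,3,1]
  r3 -= 2·r1 → [0,0,6,5]
  r3 -= 2·r2 → [0,0,0,3]

L=[[1,0,0,0],[-1,1,0,0],[-3,4,1,0],[-2,2,2,1]] U=[[-1,3,2,-3],[0,3,2,4],[0,0,3,1],[0,0,0,3]]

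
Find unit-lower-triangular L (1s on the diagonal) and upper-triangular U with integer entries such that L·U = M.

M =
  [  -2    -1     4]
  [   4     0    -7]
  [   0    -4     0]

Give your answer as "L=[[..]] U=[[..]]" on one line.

L=[[1,0,0],[-2,1,0],[0,2,1]] U=[[-2,-1,4],[0,-2,1],[0,0,-2]]

  r1 -= -2·r0 → [0,-2,1]
  r2 -= 0·r0 → [0,-4,0]
  r2 -= 2·r1 → [0,0,-2]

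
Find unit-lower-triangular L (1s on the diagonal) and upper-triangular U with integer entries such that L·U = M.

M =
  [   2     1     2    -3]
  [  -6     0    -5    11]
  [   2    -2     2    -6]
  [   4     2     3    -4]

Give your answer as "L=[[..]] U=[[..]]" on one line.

  row1 -= -3·row0 → [0,3,1,2]
  row2 -= 1·row0 → [0,-3,0,-3]
  row3 -= 2·row0 → [0,0,-1,2]
  row2 -= -1·row1 → [0,0,1,-1]
  row3 -= 0·row1 → [0,0,-1,2]
  row3 -= -1·row2 → [0,0,0,1]

L=[[1,0,0,0],[-3,1,0,0],[1,-1,1,0],[2,0,-1,1]] U=[[2,1,2,-3],[0,3,1,2],[0,0,1,-1],[0,0,0,1]]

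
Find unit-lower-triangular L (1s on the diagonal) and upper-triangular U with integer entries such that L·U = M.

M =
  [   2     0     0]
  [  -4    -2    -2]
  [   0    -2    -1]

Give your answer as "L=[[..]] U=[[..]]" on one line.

L=[[1,0,0],[-2,1,0],[0,1,1]] U=[[2,0,0],[0,-2,-2],[0,0,1]]

  row1 -= -2·row0 → [0,-2,-2]
  row2 -= 0·row0 → [0,-2,-1]
  row2 -= 1·row1 → [0,0,1]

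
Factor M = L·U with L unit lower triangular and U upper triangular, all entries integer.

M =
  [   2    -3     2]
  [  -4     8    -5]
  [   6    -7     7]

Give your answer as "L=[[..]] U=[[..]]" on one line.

  r1 -= -2·r0 → [0,2,-1]
  r2 -= 3·r0 → [0,2,1]
  r2 -= 1·r1 → [0,0,2]

L=[[1,0,0],[-2,1,0],[3,1,1]] U=[[2,-3,2],[0,2,-1],[0,0,2]]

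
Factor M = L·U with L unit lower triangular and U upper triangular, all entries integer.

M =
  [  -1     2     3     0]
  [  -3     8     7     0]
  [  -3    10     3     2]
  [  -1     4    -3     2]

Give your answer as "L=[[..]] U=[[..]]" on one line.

  row1 -= 3·row0 → [0,2,-2,0]
  row2 -= 3·row0 → [0,4,-6,2]
  row3 -= 1·row0 → [0,2,-6,2]
  row2 -= 2·row1 → [0,0,-2,2]
  row3 -= 1·row1 → [0,0,-4,2]
  row3 -= 2·row2 → [0,0,0,-2]

L=[[1,0,0,0],[3,1,0,0],[3,2,1,0],[1,1,2,1]] U=[[-1,2,3,0],[0,2,-2,0],[0,0,-2,2],[0,0,0,-2]]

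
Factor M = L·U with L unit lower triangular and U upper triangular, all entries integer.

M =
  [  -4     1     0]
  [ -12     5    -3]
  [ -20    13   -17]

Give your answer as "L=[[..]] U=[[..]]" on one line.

L=[[1,0,0],[3,1,0],[5,4,1]] U=[[-4,1,0],[0,2,-3],[0,0,-5]]

  R1 -= 3·R0 → [0,2,-3]
  R2 -= 5·R0 → [0,8,-17]
  R2 -= 4·R1 → [0,0,-5]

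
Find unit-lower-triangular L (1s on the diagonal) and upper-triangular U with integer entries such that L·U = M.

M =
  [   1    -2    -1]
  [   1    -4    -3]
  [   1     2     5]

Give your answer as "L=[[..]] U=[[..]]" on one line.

L=[[1,0,0],[1,1,0],[1,-2,1]] U=[[1,-2,-1],[0,-2,-2],[0,0,2]]

  R1 -= 1·R0 → [0,-2,-2]
  R2 -= 1·R0 → [0,4,6]
  R2 -= -2·R1 → [0,0,2]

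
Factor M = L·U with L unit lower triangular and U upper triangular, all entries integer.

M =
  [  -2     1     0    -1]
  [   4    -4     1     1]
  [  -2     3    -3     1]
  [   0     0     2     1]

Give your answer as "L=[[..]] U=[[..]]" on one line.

  R1 -= -2·R0 → [0,-2,1,-1]
  R2 -= 1·R0 → [0,2,-3,2]
  R3 -= 0·R0 → [0,0,2,1]
  R2 -= -1·R1 → [0,0,-2,1]
  R3 -= 0·R1 → [0,0,2,1]
  R3 -= -1·R2 → [0,0,0,2]

L=[[1,0,0,0],[-2,1,0,0],[1,-1,1,0],[0,0,-1,1]] U=[[-2,1,0,-1],[0,-2,1,-1],[0,0,-2,1],[0,0,0,2]]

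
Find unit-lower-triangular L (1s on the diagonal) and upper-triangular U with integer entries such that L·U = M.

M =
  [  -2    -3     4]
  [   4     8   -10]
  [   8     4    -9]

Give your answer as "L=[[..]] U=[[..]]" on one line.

L=[[1,0,0],[-2,1,0],[-4,-4,1]] U=[[-2,-3,4],[0,2,-2],[0,0,-1]]

  r1 -= -2·r0 → [0,2,-2]
  r2 -= -4·r0 → [0,-8,7]
  r2 -= -4·r1 → [0,0,-1]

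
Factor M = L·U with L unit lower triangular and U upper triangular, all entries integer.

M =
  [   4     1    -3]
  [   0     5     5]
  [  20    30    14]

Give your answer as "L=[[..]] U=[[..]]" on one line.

L=[[1,0,0],[0,1,0],[5,5,1]] U=[[4,1,-3],[0,5,5],[0,0,4]]

  row1 -= 0·row0 → [0,5,5]
  row2 -= 5·row0 → [0,25,29]
  row2 -= 5·row1 → [0,0,4]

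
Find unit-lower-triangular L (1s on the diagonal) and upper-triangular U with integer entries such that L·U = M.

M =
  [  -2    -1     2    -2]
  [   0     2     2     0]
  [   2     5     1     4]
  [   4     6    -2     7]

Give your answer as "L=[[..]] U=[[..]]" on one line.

  R1 -= 0·R0 → [0,2,2,0]
  R2 -= -1·R0 → [0,4,3,2]
  R3 -= -2·R0 → [0,4,2,3]
  R2 -= 2·R1 → [0,0,-1,2]
  R3 -= 2·R1 → [0,0,-2,3]
  R3 -= 2·R2 → [0,0,0,-1]

L=[[1,0,0,0],[0,1,0,0],[-1,2,1,0],[-2,2,2,1]] U=[[-2,-1,2,-2],[0,2,2,0],[0,0,-1,2],[0,0,0,-1]]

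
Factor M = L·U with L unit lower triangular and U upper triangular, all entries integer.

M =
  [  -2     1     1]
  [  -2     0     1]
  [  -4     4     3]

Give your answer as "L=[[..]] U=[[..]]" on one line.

  R1 -= 1·R0 → [0,-1,0]
  R2 -= 2·R0 → [0,2,1]
  R2 -= -2·R1 → [0,0,1]

L=[[1,0,0],[1,1,0],[2,-2,1]] U=[[-2,1,1],[0,-1,0],[0,0,1]]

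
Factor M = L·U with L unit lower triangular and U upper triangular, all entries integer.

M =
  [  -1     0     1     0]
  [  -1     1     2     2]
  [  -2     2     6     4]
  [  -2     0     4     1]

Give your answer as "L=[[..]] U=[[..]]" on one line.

  r1 -= 1·r0 → [0,1,1,2]
  r2 -= 2·r0 → [0,2,4,4]
  r3 -= 2·r0 → [0,0,2,1]
  r2 -= 2·r1 → [0,0,2,0]
  r3 -= 0·r1 → [0,0,2,1]
  r3 -= 1·r2 → [0,0,0,1]

L=[[1,0,0,0],[1,1,0,0],[2,2,1,0],[2,0,1,1]] U=[[-1,0,1,0],[0,1,1,2],[0,0,2,0],[0,0,0,1]]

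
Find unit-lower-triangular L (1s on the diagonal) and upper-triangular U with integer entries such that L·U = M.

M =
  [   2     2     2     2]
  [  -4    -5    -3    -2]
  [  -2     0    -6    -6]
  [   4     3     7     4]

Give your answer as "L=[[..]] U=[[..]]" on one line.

L=[[1,0,0,0],[-2,1,0,0],[-1,-2,1,0],[2,1,-1,1]] U=[[2,2,2,2],[0,-1,1,2],[0,0,-2,0],[0,0,0,-2]]

  R1 -= -2·R0 → [0,-1,1,2]
  R2 -= -1·R0 → [0,2,-4,-4]
  R3 -= 2·R0 → [0,-1,3,0]
  R2 -= -2·R1 → [0,0,-2,0]
  R3 -= 1·R1 → [0,0,2,-2]
  R3 -= -1·R2 → [0,0,0,-2]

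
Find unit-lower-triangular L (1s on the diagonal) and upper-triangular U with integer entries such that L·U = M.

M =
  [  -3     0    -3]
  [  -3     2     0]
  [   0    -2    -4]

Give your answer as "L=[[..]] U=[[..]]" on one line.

L=[[1,0,0],[1,1,0],[0,-1,1]] U=[[-3,0,-3],[0,2,3],[0,0,-1]]

  row1 -= 1·row0 → [0,2,3]
  row2 -= 0·row0 → [0,-2,-4]
  row2 -= -1·row1 → [0,0,-1]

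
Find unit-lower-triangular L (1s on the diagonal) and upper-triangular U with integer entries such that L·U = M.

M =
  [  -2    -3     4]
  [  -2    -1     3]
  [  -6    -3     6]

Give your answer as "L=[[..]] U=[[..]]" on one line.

L=[[1,0,0],[1,1,0],[3,3,1]] U=[[-2,-3,4],[0,2,-1],[0,0,-3]]

  R1 -= 1·R0 → [0,2,-1]
  R2 -= 3·R0 → [0,6,-6]
  R2 -= 3·R1 → [0,0,-3]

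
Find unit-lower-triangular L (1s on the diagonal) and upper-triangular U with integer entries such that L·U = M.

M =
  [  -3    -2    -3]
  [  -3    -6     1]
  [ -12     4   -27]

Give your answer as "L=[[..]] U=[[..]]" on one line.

L=[[1,0,0],[1,1,0],[4,-3,1]] U=[[-3,-2,-3],[0,-4,4],[0,0,-3]]

  row1 -= 1·row0 → [0,-4,4]
  row2 -= 4·row0 → [0,12,-15]
  row2 -= -3·row1 → [0,0,-3]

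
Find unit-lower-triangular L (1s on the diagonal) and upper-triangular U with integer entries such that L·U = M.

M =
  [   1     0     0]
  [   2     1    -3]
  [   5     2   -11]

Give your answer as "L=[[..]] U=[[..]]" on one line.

L=[[1,0,0],[2,1,0],[5,2,1]] U=[[1,0,0],[0,1,-3],[0,0,-5]]

  R1 -= 2·R0 → [0,1,-3]
  R2 -= 5·R0 → [0,2,-11]
  R2 -= 2·R1 → [0,0,-5]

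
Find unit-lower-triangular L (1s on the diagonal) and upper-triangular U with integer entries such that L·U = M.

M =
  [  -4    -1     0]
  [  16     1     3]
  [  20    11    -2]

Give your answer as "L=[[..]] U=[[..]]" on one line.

L=[[1,0,0],[-4,1,0],[-5,-2,1]] U=[[-4,-1,0],[0,-3,3],[0,0,4]]

  R1 -= -4·R0 → [0,-3,3]
  R2 -= -5·R0 → [0,6,-2]
  R2 -= -2·R1 → [0,0,4]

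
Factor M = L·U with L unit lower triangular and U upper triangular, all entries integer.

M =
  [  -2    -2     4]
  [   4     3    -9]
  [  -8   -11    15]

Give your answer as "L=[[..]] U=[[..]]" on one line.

  R1 -= -2·R0 → [0,-1,-1]
  R2 -= 4·R0 → [0,-3,-1]
  R2 -= 3·R1 → [0,0,2]

L=[[1,0,0],[-2,1,0],[4,3,1]] U=[[-2,-2,4],[0,-1,-1],[0,0,2]]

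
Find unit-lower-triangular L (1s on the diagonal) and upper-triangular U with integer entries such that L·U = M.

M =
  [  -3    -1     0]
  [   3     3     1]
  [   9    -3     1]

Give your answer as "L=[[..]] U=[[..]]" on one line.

L=[[1,0,0],[-1,1,0],[-3,-3,1]] U=[[-3,-1,0],[0,2,1],[0,0,4]]

  R1 -= -1·R0 → [0,2,1]
  R2 -= -3·R0 → [0,-6,1]
  R2 -= -3·R1 → [0,0,4]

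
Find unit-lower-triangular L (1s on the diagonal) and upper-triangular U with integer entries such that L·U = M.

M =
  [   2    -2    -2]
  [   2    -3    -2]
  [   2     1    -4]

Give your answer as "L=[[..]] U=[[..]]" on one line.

L=[[1,0,0],[1,1,0],[1,-3,1]] U=[[2,-2,-2],[0,-1,0],[0,0,-2]]

  r1 -= 1·r0 → [0,-1,0]
  r2 -= 1·r0 → [0,3,-2]
  r2 -= -3·r1 → [0,0,-2]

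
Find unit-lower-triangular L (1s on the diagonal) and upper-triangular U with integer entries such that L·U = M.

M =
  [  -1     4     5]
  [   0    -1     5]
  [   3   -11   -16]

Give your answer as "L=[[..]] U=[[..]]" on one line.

  r1 -= 0·r0 → [0,-1,5]
  r2 -= -3·r0 → [0,1,-1]
  r2 -= -1·r1 → [0,0,4]

L=[[1,0,0],[0,1,0],[-3,-1,1]] U=[[-1,4,5],[0,-1,5],[0,0,4]]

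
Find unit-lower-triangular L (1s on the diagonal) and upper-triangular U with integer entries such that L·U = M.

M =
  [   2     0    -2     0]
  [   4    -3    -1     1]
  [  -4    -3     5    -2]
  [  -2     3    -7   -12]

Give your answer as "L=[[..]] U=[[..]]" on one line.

  r1 -= 2·r0 → [0,-3,3,1]
  r2 -= -2·r0 → [0,-3,1,-2]
  r3 -= -1·r0 → [0,3,-9,-12]
  r2 -= 1·r1 → [0,0,-2,-3]
  r3 -= -1·r1 → [0,0,-6,-11]
  r3 -= 3·r2 → [0,0,0,-2]

L=[[1,0,0,0],[2,1,0,0],[-2,1,1,0],[-1,-1,3,1]] U=[[2,0,-2,0],[0,-3,3,1],[0,0,-2,-3],[0,0,0,-2]]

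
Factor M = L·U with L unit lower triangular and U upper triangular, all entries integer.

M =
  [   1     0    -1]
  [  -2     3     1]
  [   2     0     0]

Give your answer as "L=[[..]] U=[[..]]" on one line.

  R1 -= -2·R0 → [0,3,-1]
  R2 -= 2·R0 → [0,0,2]
  R2 -= 0·R1 → [0,0,2]

L=[[1,0,0],[-2,1,0],[2,0,1]] U=[[1,0,-1],[0,3,-1],[0,0,2]]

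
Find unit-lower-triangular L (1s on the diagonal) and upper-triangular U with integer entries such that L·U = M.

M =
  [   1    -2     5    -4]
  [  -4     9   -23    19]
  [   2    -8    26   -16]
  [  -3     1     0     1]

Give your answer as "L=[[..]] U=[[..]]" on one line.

L=[[1,0,0,0],[-4,1,0,0],[2,-4,1,0],[-3,-5,0,1]] U=[[1,-2,5,-4],[0,1,-3,3],[0,0,4,4],[0,0,0,4]]

  R1 -= -4·R0 → [0,1,-3,3]
  R2 -= 2·R0 → [0,-4,16,-8]
  R3 -= -3·R0 → [0,-5,15,-11]
  R2 -= -4·R1 → [0,0,4,4]
  R3 -= -5·R1 → [0,0,0,4]
  R3 -= 0·R2 → [0,0,0,4]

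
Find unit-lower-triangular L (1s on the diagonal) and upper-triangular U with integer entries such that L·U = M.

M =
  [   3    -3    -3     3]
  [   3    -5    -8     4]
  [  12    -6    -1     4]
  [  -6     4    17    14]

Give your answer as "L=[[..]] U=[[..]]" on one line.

L=[[1,0,0,0],[1,1,0,0],[4,-3,1,0],[-2,1,-4,1]] U=[[3,-3,-3,3],[0,-2,-5,1],[0,0,-4,-5],[0,0,0,-1]]

  row1 -= 1·row0 → [0,-2,-5,1]
  row2 -= 4·row0 → [0,6,11,-8]
  row3 -= -2·row0 → [0,-2,11,20]
  row2 -= -3·row1 → [0,0,-4,-5]
  row3 -= 1·row1 → [0,0,16,19]
  row3 -= -4·row2 → [0,0,0,-1]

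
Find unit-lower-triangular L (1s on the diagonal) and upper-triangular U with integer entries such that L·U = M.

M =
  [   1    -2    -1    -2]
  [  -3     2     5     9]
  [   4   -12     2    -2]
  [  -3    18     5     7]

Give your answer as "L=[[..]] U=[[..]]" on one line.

  R1 -= -3·R0 → [0,-4,2,3]
  R2 -= 4·R0 → [0,-4,6,6]
  R3 -= -3·R0 → [0,12,2,1]
  R2 -= 1·R1 → [0,0,4,3]
  R3 -= -3·R1 → [0,0,8,10]
  R3 -= 2·R2 → [0,0,0,4]

L=[[1,0,0,0],[-3,1,0,0],[4,1,1,0],[-3,-3,2,1]] U=[[1,-2,-1,-2],[0,-4,2,3],[0,0,4,3],[0,0,0,4]]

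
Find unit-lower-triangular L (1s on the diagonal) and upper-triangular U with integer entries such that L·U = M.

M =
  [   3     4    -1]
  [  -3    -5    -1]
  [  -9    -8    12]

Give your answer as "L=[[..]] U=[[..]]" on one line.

  row1 -= -1·row0 → [0,-1,-2]
  row2 -= -3·row0 → [0,4,9]
  row2 -= -4·row1 → [0,0,1]

L=[[1,0,0],[-1,1,0],[-3,-4,1]] U=[[3,4,-1],[0,-1,-2],[0,0,1]]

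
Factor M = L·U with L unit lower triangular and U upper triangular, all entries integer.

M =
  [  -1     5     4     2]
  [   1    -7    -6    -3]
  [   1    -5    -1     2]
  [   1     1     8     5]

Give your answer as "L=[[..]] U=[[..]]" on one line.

L=[[1,0,0,0],[-1,1,0,0],[-1,0,1,0],[-1,-3,2,1]] U=[[-1,5,4,2],[0,-2,-2,-1],[0,0,3,4],[0,0,0,-4]]

  row1 -= -1·row0 → [0,-2,-2,-1]
  row2 -= -1·row0 → [0,0,3,4]
  row3 -= -1·row0 → [0,6,12,7]
  row2 -= 0·row1 → [0,0,3,4]
  row3 -= -3·row1 → [0,0,6,4]
  row3 -= 2·row2 → [0,0,0,-4]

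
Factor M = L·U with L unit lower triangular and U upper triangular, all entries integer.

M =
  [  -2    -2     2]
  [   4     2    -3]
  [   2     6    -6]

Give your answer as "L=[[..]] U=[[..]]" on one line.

L=[[1,0,0],[-2,1,0],[-1,-2,1]] U=[[-2,-2,2],[0,-2,1],[0,0,-2]]

  R1 -= -2·R0 → [0,-2,1]
  R2 -= -1·R0 → [0,4,-4]
  R2 -= -2·R1 → [0,0,-2]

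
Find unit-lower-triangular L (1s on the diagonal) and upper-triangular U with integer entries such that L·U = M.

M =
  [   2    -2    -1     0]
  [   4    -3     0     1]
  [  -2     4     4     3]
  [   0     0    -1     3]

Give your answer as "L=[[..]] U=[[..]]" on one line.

  r1 -= 2·r0 → [0,1,2,1]
  r2 -= -1·r0 → [0,2,3,3]
  r3 -= 0·r0 → [0,0,-1,3]
  r2 -= 2·r1 → [0,0,-1,1]
  r3 -= 0·r1 → [0,0,-1,3]
  r3 -= 1·r2 → [0,0,0,2]

L=[[1,0,0,0],[2,1,0,0],[-1,2,1,0],[0,0,1,1]] U=[[2,-2,-1,0],[0,1,2,1],[0,0,-1,1],[0,0,0,2]]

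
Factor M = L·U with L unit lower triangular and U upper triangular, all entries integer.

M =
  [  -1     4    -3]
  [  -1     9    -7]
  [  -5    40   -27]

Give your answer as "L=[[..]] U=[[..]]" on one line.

  r1 -= 1·r0 → [0,5,-4]
  r2 -= 5·r0 → [0,20,-12]
  r2 -= 4·r1 → [0,0,4]

L=[[1,0,0],[1,1,0],[5,4,1]] U=[[-1,4,-3],[0,5,-4],[0,0,4]]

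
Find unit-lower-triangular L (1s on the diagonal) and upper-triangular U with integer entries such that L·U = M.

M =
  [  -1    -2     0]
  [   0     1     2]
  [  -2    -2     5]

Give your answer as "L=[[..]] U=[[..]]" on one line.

L=[[1,0,0],[0,1,0],[2,2,1]] U=[[-1,-2,0],[0,1,2],[0,0,1]]

  R1 -= 0·R0 → [0,1,2]
  R2 -= 2·R0 → [0,2,5]
  R2 -= 2·R1 → [0,0,1]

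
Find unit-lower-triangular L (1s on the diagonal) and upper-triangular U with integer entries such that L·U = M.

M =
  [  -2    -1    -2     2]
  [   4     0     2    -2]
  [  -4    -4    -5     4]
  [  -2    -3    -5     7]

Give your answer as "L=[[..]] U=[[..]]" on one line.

L=[[1,0,0,0],[-2,1,0,0],[2,1,1,0],[1,1,-1,1]] U=[[-2,-1,-2,2],[0,-2,-2,2],[0,0,1,-2],[0,0,0,1]]

  R1 -= -2·R0 → [0,-2,-2,2]
  R2 -= 2·R0 → [0,-2,-1,0]
  R3 -= 1·R0 → [0,-2,-3,5]
  R2 -= 1·R1 → [0,0,1,-2]
  R3 -= 1·R1 → [0,0,-1,3]
  R3 -= -1·R2 → [0,0,0,1]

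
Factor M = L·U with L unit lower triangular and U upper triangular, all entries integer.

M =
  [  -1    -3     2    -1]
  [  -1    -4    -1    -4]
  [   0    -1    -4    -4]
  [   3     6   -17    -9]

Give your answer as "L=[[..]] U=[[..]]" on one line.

L=[[1,0,0,0],[1,1,0,0],[0,1,1,0],[-3,3,2,1]] U=[[-1,-3,2,-1],[0,-1,-3,-3],[0,0,-1,-1],[0,0,0,-1]]

  r1 -= 1·r0 → [0,-1,-3,-3]
  r2 -= 0·r0 → [0,-1,-4,-4]
  r3 -= -3·r0 → [0,-3,-11,-12]
  r2 -= 1·r1 → [0,0,-1,-1]
  r3 -= 3·r1 → [0,0,-2,-3]
  r3 -= 2·r2 → [0,0,0,-1]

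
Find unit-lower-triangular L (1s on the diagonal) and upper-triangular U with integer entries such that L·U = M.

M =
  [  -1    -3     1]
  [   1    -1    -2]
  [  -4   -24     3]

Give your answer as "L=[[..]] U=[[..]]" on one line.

  row1 -= -1·row0 → [0,-4,-1]
  row2 -= 4·row0 → [0,-12,-1]
  row2 -= 3·row1 → [0,0,2]

L=[[1,0,0],[-1,1,0],[4,3,1]] U=[[-1,-3,1],[0,-4,-1],[0,0,2]]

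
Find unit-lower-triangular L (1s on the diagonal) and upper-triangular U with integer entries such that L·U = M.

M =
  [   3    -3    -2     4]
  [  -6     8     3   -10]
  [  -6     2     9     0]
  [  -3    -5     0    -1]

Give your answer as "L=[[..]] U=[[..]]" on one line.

L=[[1,0,0,0],[-2,1,0,0],[-2,-2,1,0],[-1,-4,-2,1]] U=[[3,-3,-2,4],[0,2,-1,-2],[0,0,3,4],[0,0,0,3]]

  R1 -= -2·R0 → [0,2,-1,-2]
  R2 -= -2·R0 → [0,-4,5,8]
  R3 -= -1·R0 → [0,-8,-2,3]
  R2 -= -2·R1 → [0,0,3,4]
  R3 -= -4·R1 → [0,0,-6,-5]
  R3 -= -2·R2 → [0,0,0,3]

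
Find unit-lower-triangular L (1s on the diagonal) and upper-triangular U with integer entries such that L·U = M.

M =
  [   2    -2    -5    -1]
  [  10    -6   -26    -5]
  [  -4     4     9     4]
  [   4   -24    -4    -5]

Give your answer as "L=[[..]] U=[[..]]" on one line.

  r1 -= 5·r0 → [0,4,-1,0]
  r2 -= -2·r0 → [0,0,-1,2]
  r3 -= 2·r0 → [0,-20,6,-3]
  r2 -= 0·r1 → [0,0,-1,2]
  r3 -= -5·r1 → [0,0,1,-3]
  r3 -= -1·r2 → [0,0,0,-1]

L=[[1,0,0,0],[5,1,0,0],[-2,0,1,0],[2,-5,-1,1]] U=[[2,-2,-5,-1],[0,4,-1,0],[0,0,-1,2],[0,0,0,-1]]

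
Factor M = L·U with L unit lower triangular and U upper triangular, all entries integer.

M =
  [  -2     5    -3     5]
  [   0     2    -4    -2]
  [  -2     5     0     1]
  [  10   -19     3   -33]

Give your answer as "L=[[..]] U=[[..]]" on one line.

L=[[1,0,0,0],[0,1,0,0],[1,0,1,0],[-5,3,0,1]] U=[[-2,5,-3,5],[0,2,-4,-2],[0,0,3,-4],[0,0,0,-2]]

  row1 -= 0·row0 → [0,2,-4,-2]
  row2 -= 1·row0 → [0,0,3,-4]
  row3 -= -5·row0 → [0,6,-12,-8]
  row2 -= 0·row1 → [0,0,3,-4]
  row3 -= 3·row1 → [0,0,0,-2]
  row3 -= 0·row2 → [0,0,0,-2]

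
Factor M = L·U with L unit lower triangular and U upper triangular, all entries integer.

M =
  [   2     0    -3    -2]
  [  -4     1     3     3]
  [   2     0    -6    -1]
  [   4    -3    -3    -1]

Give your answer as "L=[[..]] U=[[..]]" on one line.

  r1 -= -2·r0 → [0,1,-3,-1]
  r2 -= 1·r0 → [0,0,-3,1]
  r3 -= 2·r0 → [0,-3,3,3]
  r2 -= 0·r1 → [0,0,-3,1]
  r3 -= -3·r1 → [0,0,-6,0]
  r3 -= 2·r2 → [0,0,0,-2]

L=[[1,0,0,0],[-2,1,0,0],[1,0,1,0],[2,-3,2,1]] U=[[2,0,-3,-2],[0,1,-3,-1],[0,0,-3,1],[0,0,0,-2]]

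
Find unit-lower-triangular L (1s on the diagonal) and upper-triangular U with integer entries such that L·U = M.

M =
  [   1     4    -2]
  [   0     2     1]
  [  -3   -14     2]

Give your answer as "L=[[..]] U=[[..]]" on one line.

  r1 -= 0·r0 → [0,2,1]
  r2 -= -3·r0 → [0,-2,-4]
  r2 -= -1·r1 → [0,0,-3]

L=[[1,0,0],[0,1,0],[-3,-1,1]] U=[[1,4,-2],[0,2,1],[0,0,-3]]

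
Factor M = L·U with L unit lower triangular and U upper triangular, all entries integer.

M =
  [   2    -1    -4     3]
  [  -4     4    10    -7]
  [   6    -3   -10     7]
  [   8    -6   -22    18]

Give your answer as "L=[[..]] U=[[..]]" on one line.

  row1 -= -2·row0 → [0,2,2,-1]
  row2 -= 3·row0 → [0,0,2,-2]
  row3 -= 4·row0 → [0,-2,-6,6]
  row2 -= 0·row1 → [0,0,2,-2]
  row3 -= -1·row1 → [0,0,-4,5]
  row3 -= -2·row2 → [0,0,0,1]

L=[[1,0,0,0],[-2,1,0,0],[3,0,1,0],[4,-1,-2,1]] U=[[2,-1,-4,3],[0,2,2,-1],[0,0,2,-2],[0,0,0,1]]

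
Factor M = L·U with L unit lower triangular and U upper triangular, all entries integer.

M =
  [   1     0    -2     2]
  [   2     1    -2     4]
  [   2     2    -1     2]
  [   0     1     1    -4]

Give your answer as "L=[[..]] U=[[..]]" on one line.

L=[[1,0,0,0],[2,1,0,0],[2,2,1,0],[0,1,1,1]] U=[[1,0,-2,2],[0,1,2,0],[0,0,-1,-2],[0,0,0,-2]]

  R1 -= 2·R0 → [0,1,2,0]
  R2 -= 2·R0 → [0,2,3,-2]
  R3 -= 0·R0 → [0,1,1,-4]
  R2 -= 2·R1 → [0,0,-1,-2]
  R3 -= 1·R1 → [0,0,-1,-4]
  R3 -= 1·R2 → [0,0,0,-2]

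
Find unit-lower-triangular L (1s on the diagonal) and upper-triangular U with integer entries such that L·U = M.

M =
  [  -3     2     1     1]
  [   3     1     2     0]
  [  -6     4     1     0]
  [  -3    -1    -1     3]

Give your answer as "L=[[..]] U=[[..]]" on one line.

L=[[1,0,0,0],[-1,1,0,0],[2,0,1,0],[1,-1,-1,1]] U=[[-3,2,1,1],[0,3,3,1],[0,0,-1,-2],[0,0,0,1]]

  R1 -= -1·R0 → [0,3,3,1]
  R2 -= 2·R0 → [0,0,-1,-2]
  R3 -= 1·R0 → [0,-3,-2,2]
  R2 -= 0·R1 → [0,0,-1,-2]
  R3 -= -1·R1 → [0,0,1,3]
  R3 -= -1·R2 → [0,0,0,1]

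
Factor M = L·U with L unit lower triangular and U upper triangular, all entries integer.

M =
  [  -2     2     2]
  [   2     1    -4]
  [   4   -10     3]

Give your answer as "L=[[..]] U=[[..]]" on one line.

L=[[1,0,0],[-1,1,0],[-2,-2,1]] U=[[-2,2,2],[0,3,-2],[0,0,3]]

  row1 -= -1·row0 → [0,3,-2]
  row2 -= -2·row0 → [0,-6,7]
  row2 -= -2·row1 → [0,0,3]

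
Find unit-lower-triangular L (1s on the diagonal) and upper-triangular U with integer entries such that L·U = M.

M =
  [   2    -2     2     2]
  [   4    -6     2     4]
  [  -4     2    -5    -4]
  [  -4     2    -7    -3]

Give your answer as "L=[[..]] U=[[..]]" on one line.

L=[[1,0,0,0],[2,1,0,0],[-2,1,1,0],[-2,1,-1,1]] U=[[2,-2,2,2],[0,-2,-2,0],[0,0,1,0],[0,0,0,1]]

  row1 -= 2·row0 → [0,-2,-2,0]
  row2 -= -2·row0 → [0,-2,-1,0]
  row3 -= -2·row0 → [0,-2,-3,1]
  row2 -= 1·row1 → [0,0,1,0]
  row3 -= 1·row1 → [0,0,-1,1]
  row3 -= -1·row2 → [0,0,0,1]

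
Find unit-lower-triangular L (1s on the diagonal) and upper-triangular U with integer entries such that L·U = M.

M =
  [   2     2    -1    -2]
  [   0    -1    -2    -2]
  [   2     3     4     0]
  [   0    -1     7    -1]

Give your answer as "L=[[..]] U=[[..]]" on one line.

  row1 -= 0·row0 → [0,-1,-2,-2]
  row2 -= 1·row0 → [0,1,5,2]
  row3 -= 0·row0 → [0,-1,7,-1]
  row2 -= -1·row1 → [0,0,3,0]
  row3 -= 1·row1 → [0,0,9,1]
  row3 -= 3·row2 → [0,0,0,1]

L=[[1,0,0,0],[0,1,0,0],[1,-1,1,0],[0,1,3,1]] U=[[2,2,-1,-2],[0,-1,-2,-2],[0,0,3,0],[0,0,0,1]]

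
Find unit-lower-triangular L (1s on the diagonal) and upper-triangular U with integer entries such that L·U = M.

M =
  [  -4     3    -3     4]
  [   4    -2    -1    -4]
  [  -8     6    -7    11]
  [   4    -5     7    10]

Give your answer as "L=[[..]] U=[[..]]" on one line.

L=[[1,0,0,0],[-1,1,0,0],[2,0,1,0],[-1,-2,4,1]] U=[[-4,3,-3,4],[0,1,-4,0],[0,0,-1,3],[0,0,0,2]]

  R1 -= -1·R0 → [0,1,-4,0]
  R2 -= 2·R0 → [0,0,-1,3]
  R3 -= -1·R0 → [0,-2,4,14]
  R2 -= 0·R1 → [0,0,-1,3]
  R3 -= -2·R1 → [0,0,-4,14]
  R3 -= 4·R2 → [0,0,0,2]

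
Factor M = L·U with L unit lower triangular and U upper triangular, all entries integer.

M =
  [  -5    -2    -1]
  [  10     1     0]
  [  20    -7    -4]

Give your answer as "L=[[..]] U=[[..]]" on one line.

L=[[1,0,0],[-2,1,0],[-4,5,1]] U=[[-5,-2,-1],[0,-3,-2],[0,0,2]]

  r1 -= -2·r0 → [0,-3,-2]
  r2 -= -4·r0 → [0,-15,-8]
  r2 -= 5·r1 → [0,0,2]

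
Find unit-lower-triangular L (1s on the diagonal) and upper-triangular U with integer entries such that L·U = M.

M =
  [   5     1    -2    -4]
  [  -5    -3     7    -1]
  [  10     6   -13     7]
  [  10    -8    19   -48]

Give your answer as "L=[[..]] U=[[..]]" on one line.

L=[[1,0,0,0],[-1,1,0,0],[2,-2,1,0],[2,5,-2,1]] U=[[5,1,-2,-4],[0,-2,5,-5],[0,0,1,5],[0,0,0,-5]]

  row1 -= -1·row0 → [0,-2,5,-5]
  row2 -= 2·row0 → [0,4,-9,15]
  row3 -= 2·row0 → [0,-10,23,-40]
  row2 -= -2·row1 → [0,0,1,5]
  row3 -= 5·row1 → [0,0,-2,-15]
  row3 -= -2·row2 → [0,0,0,-5]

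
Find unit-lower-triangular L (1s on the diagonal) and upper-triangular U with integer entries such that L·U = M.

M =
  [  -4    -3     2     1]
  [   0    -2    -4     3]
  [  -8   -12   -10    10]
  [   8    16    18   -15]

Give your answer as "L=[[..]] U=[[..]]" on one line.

L=[[1,0,0,0],[0,1,0,0],[2,3,1,0],[-2,-5,-1,1]] U=[[-4,-3,2,1],[0,-2,-4,3],[0,0,-2,-1],[0,0,0,1]]

  row1 -= 0·row0 → [0,-2,-4,3]
  row2 -= 2·row0 → [0,-6,-14,8]
  row3 -= -2·row0 → [0,10,22,-13]
  row2 -= 3·row1 → [0,0,-2,-1]
  row3 -= -5·row1 → [0,0,2,2]
  row3 -= -1·row2 → [0,0,0,1]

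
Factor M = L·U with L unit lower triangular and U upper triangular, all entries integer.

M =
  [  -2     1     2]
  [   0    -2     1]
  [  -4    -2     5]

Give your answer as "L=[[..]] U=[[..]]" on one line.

  r1 -= 0·r0 → [0,-2,1]
  r2 -= 2·r0 → [0,-4,1]
  r2 -= 2·r1 → [0,0,-1]

L=[[1,0,0],[0,1,0],[2,2,1]] U=[[-2,1,2],[0,-2,1],[0,0,-1]]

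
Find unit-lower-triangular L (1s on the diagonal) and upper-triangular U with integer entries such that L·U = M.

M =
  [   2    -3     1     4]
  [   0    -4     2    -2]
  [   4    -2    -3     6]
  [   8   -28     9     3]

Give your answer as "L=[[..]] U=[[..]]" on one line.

L=[[1,0,0,0],[0,1,0,0],[2,-1,1,0],[4,4,1,1]] U=[[2,-3,1,4],[0,-4,2,-2],[0,0,-3,-4],[0,0,0,-1]]

  R1 -= 0·R0 → [0,-4,2,-2]
  R2 -= 2·R0 → [0,4,-5,-2]
  R3 -= 4·R0 → [0,-16,5,-13]
  R2 -= -1·R1 → [0,0,-3,-4]
  R3 -= 4·R1 → [0,0,-3,-5]
  R3 -= 1·R2 → [0,0,0,-1]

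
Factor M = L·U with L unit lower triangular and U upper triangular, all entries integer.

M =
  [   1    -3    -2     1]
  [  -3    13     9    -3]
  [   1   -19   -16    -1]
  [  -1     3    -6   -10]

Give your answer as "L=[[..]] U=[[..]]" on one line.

L=[[1,0,0,0],[-3,1,0,0],[1,-4,1,0],[-1,0,4,1]] U=[[1,-3,-2,1],[0,4,3,0],[0,0,-2,-2],[0,0,0,-1]]

  row1 -= -3·row0 → [0,4,3,0]
  row2 -= 1·row0 → [0,-16,-14,-2]
  row3 -= -1·row0 → [0,0,-8,-9]
  row2 -= -4·row1 → [0,0,-2,-2]
  row3 -= 0·row1 → [0,0,-8,-9]
  row3 -= 4·row2 → [0,0,0,-1]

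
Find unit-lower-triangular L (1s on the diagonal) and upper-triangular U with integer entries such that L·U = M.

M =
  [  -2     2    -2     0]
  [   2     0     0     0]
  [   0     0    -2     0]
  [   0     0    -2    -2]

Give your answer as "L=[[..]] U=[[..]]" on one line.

L=[[1,0,0,0],[-1,1,0,0],[0,0,1,0],[0,0,1,1]] U=[[-2,2,-2,0],[0,2,-2,0],[0,0,-2,0],[0,0,0,-2]]

  r1 -= -1·r0 → [0,2,-2,0]
  r2 -= 0·r0 → [0,0,-2,0]
  r3 -= 0·r0 → [0,0,-2,-2]
  r2 -= 0·r1 → [0,0,-2,0]
  r3 -= 0·r1 → [0,0,-2,-2]
  r3 -= 1·r2 → [0,0,0,-2]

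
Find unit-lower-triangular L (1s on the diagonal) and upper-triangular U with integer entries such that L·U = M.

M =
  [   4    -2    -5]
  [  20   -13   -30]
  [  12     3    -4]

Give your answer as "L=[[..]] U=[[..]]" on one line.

L=[[1,0,0],[5,1,0],[3,-3,1]] U=[[4,-2,-5],[0,-3,-5],[0,0,-4]]

  row1 -= 5·row0 → [0,-3,-5]
  row2 -= 3·row0 → [0,9,11]
  row2 -= -3·row1 → [0,0,-4]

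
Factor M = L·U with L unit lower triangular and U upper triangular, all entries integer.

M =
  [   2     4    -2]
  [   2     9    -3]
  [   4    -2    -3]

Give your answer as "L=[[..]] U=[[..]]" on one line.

L=[[1,0,0],[1,1,0],[2,-2,1]] U=[[2,4,-2],[0,5,-1],[0,0,-1]]

  r1 -= 1·r0 → [0,5,-1]
  r2 -= 2·r0 → [0,-10,1]
  r2 -= -2·r1 → [0,0,-1]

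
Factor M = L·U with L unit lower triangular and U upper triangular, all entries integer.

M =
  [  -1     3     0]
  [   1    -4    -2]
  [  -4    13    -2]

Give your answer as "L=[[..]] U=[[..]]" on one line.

  row1 -= -1·row0 → [0,-1,-2]
  row2 -= 4·row0 → [0,1,-2]
  row2 -= -1·row1 → [0,0,-4]

L=[[1,0,0],[-1,1,0],[4,-1,1]] U=[[-1,3,0],[0,-1,-2],[0,0,-4]]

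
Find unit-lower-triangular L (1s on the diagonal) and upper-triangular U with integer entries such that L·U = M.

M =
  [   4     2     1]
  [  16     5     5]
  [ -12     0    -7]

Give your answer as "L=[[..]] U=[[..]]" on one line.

  row1 -= 4·row0 → [0,-3,1]
  row2 -= -3·row0 → [0,6,-4]
  row2 -= -2·row1 → [0,0,-2]

L=[[1,0,0],[4,1,0],[-3,-2,1]] U=[[4,2,1],[0,-3,1],[0,0,-2]]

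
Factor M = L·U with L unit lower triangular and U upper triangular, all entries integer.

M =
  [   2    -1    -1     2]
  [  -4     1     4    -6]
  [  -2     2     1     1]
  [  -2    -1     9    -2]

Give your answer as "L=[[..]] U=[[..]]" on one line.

L=[[1,0,0,0],[-2,1,0,0],[-1,-1,1,0],[-1,2,2,1]] U=[[2,-1,-1,2],[0,-1,2,-2],[0,0,2,1],[0,0,0,2]]

  R1 -= -2·R0 → [0,-1,2,-2]
  R2 -= -1·R0 → [0,1,0,3]
  R3 -= -1·R0 → [0,-2,8,0]
  R2 -= -1·R1 → [0,0,2,1]
  R3 -= 2·R1 → [0,0,4,4]
  R3 -= 2·R2 → [0,0,0,2]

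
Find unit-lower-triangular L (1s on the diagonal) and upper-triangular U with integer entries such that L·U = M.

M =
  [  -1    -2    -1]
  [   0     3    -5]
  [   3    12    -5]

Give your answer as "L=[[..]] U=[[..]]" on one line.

L=[[1,0,0],[0,1,0],[-3,2,1]] U=[[-1,-2,-1],[0,3,-5],[0,0,2]]

  r1 -= 0·r0 → [0,3,-5]
  r2 -= -3·r0 → [0,6,-8]
  r2 -= 2·r1 → [0,0,2]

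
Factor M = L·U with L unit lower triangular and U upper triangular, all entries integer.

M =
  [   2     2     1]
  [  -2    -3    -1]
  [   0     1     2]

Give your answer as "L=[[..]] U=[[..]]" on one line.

  r1 -= -1·r0 → [0,-1,0]
  r2 -= 0·r0 → [0,1,2]
  r2 -= -1·r1 → [0,0,2]

L=[[1,0,0],[-1,1,0],[0,-1,1]] U=[[2,2,1],[0,-1,0],[0,0,2]]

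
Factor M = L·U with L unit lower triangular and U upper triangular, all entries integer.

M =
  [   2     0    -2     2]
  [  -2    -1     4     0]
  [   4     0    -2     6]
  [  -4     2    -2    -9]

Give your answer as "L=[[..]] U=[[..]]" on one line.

L=[[1,0,0,0],[-1,1,0,0],[2,0,1,0],[-2,-2,-1,1]] U=[[2,0,-2,2],[0,-1,2,2],[0,0,2,2],[0,0,0,1]]

  R1 -= -1·R0 → [0,-1,2,2]
  R2 -= 2·R0 → [0,0,2,2]
  R3 -= -2·R0 → [0,2,-6,-5]
  R2 -= 0·R1 → [0,0,2,2]
  R3 -= -2·R1 → [0,0,-2,-1]
  R3 -= -1·R2 → [0,0,0,1]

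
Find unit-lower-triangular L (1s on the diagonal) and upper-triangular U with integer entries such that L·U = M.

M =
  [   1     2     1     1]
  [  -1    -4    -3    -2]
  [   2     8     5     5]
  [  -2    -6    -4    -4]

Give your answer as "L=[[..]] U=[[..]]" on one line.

L=[[1,0,0,0],[-1,1,0,0],[2,-2,1,0],[-2,1,0,1]] U=[[1,2,1,1],[0,-2,-2,-1],[0,0,-1,1],[0,0,0,-1]]

  r1 -= -1·r0 → [0,-2,-2,-1]
  r2 -= 2·r0 → [0,4,3,3]
  r3 -= -2·r0 → [0,-2,-2,-2]
  r2 -= -2·r1 → [0,0,-1,1]
  r3 -= 1·r1 → [0,0,0,-1]
  r3 -= 0·r2 → [0,0,0,-1]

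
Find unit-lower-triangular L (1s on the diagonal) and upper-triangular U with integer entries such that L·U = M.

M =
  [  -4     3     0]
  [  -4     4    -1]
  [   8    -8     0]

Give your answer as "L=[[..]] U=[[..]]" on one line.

L=[[1,0,0],[1,1,0],[-2,-2,1]] U=[[-4,3,0],[0,1,-1],[0,0,-2]]

  row1 -= 1·row0 → [0,1,-1]
  row2 -= -2·row0 → [0,-2,0]
  row2 -= -2·row1 → [0,0,-2]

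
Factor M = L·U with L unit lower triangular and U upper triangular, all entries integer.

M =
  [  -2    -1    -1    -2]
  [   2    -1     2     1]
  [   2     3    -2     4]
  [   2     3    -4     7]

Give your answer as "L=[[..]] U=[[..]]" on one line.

L=[[1,0,0,0],[-1,1,0,0],[-1,-1,1,0],[-1,-1,2,1]] U=[[-2,-1,-1,-2],[0,-2,1,-1],[0,0,-2,1],[0,0,0,2]]

  r1 -= -1·r0 → [0,-2,1,-1]
  r2 -= -1·r0 → [0,2,-3,2]
  r3 -= -1·r0 → [0,2,-5,5]
  r2 -= -1·r1 → [0,0,-2,1]
  r3 -= -1·r1 → [0,0,-4,4]
  r3 -= 2·r2 → [0,0,0,2]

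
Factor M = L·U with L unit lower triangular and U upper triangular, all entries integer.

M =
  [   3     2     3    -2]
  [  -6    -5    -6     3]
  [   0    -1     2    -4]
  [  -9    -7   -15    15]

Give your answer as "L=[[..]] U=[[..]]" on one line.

  r1 -= -2·r0 → [0,-1,0,-1]
  r2 -= 0·r0 → [0,-1,2,-4]
  r3 -= -3·r0 → [0,-1,-6,9]
  r2 -= 1·r1 → [0,0,2,-3]
  r3 -= 1·r1 → [0,0,-6,10]
  r3 -= -3·r2 → [0,0,0,1]

L=[[1,0,0,0],[-2,1,0,0],[0,1,1,0],[-3,1,-3,1]] U=[[3,2,3,-2],[0,-1,0,-1],[0,0,2,-3],[0,0,0,1]]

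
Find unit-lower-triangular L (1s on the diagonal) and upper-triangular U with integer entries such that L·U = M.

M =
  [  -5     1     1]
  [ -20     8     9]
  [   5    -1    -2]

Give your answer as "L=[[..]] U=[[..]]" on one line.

  row1 -= 4·row0 → [0,4,5]
  row2 -= -1·row0 → [0,0,-1]
  row2 -= 0·row1 → [0,0,-1]

L=[[1,0,0],[4,1,0],[-1,0,1]] U=[[-5,1,1],[0,4,5],[0,0,-1]]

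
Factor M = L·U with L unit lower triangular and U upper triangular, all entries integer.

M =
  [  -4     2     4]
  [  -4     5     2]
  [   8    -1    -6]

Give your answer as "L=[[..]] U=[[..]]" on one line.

L=[[1,0,0],[1,1,0],[-2,1,1]] U=[[-4,2,4],[0,3,-2],[0,0,4]]

  R1 -= 1·R0 → [0,3,-2]
  R2 -= -2·R0 → [0,3,2]
  R2 -= 1·R1 → [0,0,4]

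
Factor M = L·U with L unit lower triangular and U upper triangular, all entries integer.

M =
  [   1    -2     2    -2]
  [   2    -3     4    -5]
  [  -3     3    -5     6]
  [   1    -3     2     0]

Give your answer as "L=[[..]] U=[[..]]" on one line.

  r1 -= 2·r0 → [0,1,0,-1]
  r2 -= -3·r0 → [0,-3,1,0]
  r3 -= 1·r0 → [0,-1,0,2]
  r2 -= -3·r1 → [0,0,1,-3]
  r3 -= -1·r1 → [0,0,0,1]
  r3 -= 0·r2 → [0,0,0,1]

L=[[1,0,0,0],[2,1,0,0],[-3,-3,1,0],[1,-1,0,1]] U=[[1,-2,2,-2],[0,1,0,-1],[0,0,1,-3],[0,0,0,1]]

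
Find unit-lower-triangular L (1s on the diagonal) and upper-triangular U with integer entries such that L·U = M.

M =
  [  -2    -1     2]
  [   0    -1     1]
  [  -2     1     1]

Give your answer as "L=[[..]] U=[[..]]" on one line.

  row1 -= 0·row0 → [0,-1,1]
  row2 -= 1·row0 → [0,2,-1]
  row2 -= -2·row1 → [0,0,1]

L=[[1,0,0],[0,1,0],[1,-2,1]] U=[[-2,-1,2],[0,-1,1],[0,0,1]]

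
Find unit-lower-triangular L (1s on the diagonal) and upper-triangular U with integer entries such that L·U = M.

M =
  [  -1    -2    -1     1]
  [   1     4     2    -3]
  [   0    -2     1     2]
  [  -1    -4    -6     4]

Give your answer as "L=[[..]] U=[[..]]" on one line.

L=[[1,0,0,0],[-1,1,0,0],[0,-1,1,0],[1,-1,-2,1]] U=[[-1,-2,-1,1],[0,2,1,-2],[0,0,2,0],[0,0,0,1]]

  row1 -= -1·row0 → [0,2,1,-2]
  row2 -= 0·row0 → [0,-2,1,2]
  row3 -= 1·row0 → [0,-2,-5,3]
  row2 -= -1·row1 → [0,0,2,0]
  row3 -= -1·row1 → [0,0,-4,1]
  row3 -= -2·row2 → [0,0,0,1]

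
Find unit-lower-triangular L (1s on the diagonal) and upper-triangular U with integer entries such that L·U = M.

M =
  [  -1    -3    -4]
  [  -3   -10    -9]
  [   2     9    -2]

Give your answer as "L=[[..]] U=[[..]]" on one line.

L=[[1,0,0],[3,1,0],[-2,-3,1]] U=[[-1,-3,-4],[0,-1,3],[0,0,-1]]

  row1 -= 3·row0 → [0,-1,3]
  row2 -= -2·row0 → [0,3,-10]
  row2 -= -3·row1 → [0,0,-1]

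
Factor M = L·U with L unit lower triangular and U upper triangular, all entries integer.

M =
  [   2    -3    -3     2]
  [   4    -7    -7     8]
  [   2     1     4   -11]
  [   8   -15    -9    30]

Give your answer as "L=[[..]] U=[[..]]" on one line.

  r1 -= 2·r0 → [0,-1,-1,4]
  r2 -= 1·r0 → [0,4,7,-13]
  r3 -= 4·r0 → [0,-3,3,22]
  r2 -= -4·r1 → [0,0,3,3]
  r3 -= 3·r1 → [0,0,6,10]
  r3 -= 2·r2 → [0,0,0,4]

L=[[1,0,0,0],[2,1,0,0],[1,-4,1,0],[4,3,2,1]] U=[[2,-3,-3,2],[0,-1,-1,4],[0,0,3,3],[0,0,0,4]]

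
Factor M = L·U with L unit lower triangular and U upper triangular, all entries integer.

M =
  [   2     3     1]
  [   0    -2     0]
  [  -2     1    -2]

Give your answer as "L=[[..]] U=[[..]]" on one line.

L=[[1,0,0],[0,1,0],[-1,-2,1]] U=[[2,3,1],[0,-2,0],[0,0,-1]]

  R1 -= 0·R0 → [0,-2,0]
  R2 -= -1·R0 → [0,4,-1]
  R2 -= -2·R1 → [0,0,-1]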